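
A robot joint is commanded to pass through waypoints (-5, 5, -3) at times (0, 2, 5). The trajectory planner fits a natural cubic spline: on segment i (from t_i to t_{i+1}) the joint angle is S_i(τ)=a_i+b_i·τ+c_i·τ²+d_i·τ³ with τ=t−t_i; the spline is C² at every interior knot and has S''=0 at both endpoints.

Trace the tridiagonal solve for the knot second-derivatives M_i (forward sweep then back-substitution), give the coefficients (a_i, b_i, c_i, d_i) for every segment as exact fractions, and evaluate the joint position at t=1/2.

  seg 0: a=-5 b=98/15 c=0 d=-23/60
  seg 1: a=5 b=29/15 c=-23/10 d=23/90
S(1/2) = -57/32

Δ: Δ0=5, Δ1=-8/3
row 1: diag=10, rhs=-46; c'=3/10, d'=-23/5
back: M1=-23/5
M: M0=0, M1=-23/5, M2=0
seg 0: a=-5, c=M0/2=0, d=(M1−M0)/(6·2)=-23/60, b=Δ0−h0·(2M0+M1)/6=98/15
seg 1: a=5, c=M1/2=-23/10, d=(M2−M1)/(6·3)=23/90, b=Δ1−h1·(2M1+M2)/6=29/15
t_q=1/2 → seg 0, τ=1/2; S=-5+98/15·τ+0·τ²+-23/60·τ³=-57/32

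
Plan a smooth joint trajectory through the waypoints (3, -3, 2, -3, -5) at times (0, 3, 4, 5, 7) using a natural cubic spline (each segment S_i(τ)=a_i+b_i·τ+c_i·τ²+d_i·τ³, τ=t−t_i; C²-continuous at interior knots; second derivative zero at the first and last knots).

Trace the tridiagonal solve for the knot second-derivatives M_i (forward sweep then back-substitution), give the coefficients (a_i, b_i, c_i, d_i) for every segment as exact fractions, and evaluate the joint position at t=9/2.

Δ: Δ0=-2, Δ1=5, Δ2=-5, Δ3=-1
row 1: diag=8, rhs=42; c'=1/8, d'=21/4
row 2: denom=4−1·1/8=31/8; d'=(-60−1·21/4)/(31/8)=-522/31
row 3: denom=6−1·8/31=178/31; d'=(24−1·-522/31)/(178/31)=633/89
back: M3=633/89
back: M2=-522/31−8/31·633/89=-1662/89
back: M1=21/4−1/8·-1662/89=675/89
M: M0=0, M1=675/89, M2=-1662/89, M3=633/89, M4=0
seg 0: a=3, c=M0/2=0, d=(M1−M0)/(6·3)=75/178, b=Δ0−h0·(2M0+M1)/6=-1031/178
seg 1: a=-3, c=M1/2=675/178, d=(M2−M1)/(6·1)=-779/178, b=Δ1−h1·(2M1+M2)/6=497/89
seg 2: a=2, c=M2/2=-831/89, d=(M3−M2)/(6·1)=765/178, b=Δ2−h2·(2M2+M3)/6=7/178
seg 3: a=-3, c=M3/2=633/178, d=(M4−M3)/(6·2)=-211/356, b=Δ3−h3·(2M3+M4)/6=-511/89
t_q=9/2 → seg 2, τ=1/2; S=2+7/178·τ+-831/89·τ²+765/178·τ³=317/1424

  seg 0: a=3 b=-1031/178 c=0 d=75/178
  seg 1: a=-3 b=497/89 c=675/178 d=-779/178
  seg 2: a=2 b=7/178 c=-831/89 d=765/178
  seg 3: a=-3 b=-511/89 c=633/178 d=-211/356
S(9/2) = 317/1424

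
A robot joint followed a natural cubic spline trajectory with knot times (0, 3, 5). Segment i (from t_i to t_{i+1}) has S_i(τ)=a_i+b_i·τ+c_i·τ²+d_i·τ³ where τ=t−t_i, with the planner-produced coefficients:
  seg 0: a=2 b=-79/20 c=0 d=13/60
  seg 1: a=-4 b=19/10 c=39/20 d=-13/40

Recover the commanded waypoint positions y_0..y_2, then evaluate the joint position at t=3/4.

y_0 = S_0(0) = a_0 = 2
y_1 = S_1(0) = a_1 = -4
y_2 = S_1(2) = 5
t_q=3/4 is in segment 0 (τ=3/4); S_0(τ)=-223/256

y_0=2 y_1=-4 y_2=5
S(3/4) = -223/256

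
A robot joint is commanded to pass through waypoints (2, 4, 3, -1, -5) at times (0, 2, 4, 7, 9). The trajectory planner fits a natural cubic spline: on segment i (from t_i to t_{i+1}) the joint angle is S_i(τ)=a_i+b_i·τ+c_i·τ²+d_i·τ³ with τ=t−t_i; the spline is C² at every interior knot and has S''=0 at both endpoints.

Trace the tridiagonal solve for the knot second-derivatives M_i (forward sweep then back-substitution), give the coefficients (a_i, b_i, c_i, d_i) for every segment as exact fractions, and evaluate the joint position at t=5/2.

  seg 0: a=2 b=2807/2064 c=0 d=-743/8256
  seg 1: a=4 b=289/1032 c=-743/1376 d=619/8256
  seg 2: a=3 b=-2023/2064 c=-31/344 d=-19/2064
  seg 3: a=-1 b=-913/516 c=-119/688 d=119/4128
S(5/2) = 88381/22016

Δ: Δ0=1, Δ1=-1/2, Δ2=-4/3, Δ3=-2
row 1: diag=8, rhs=-9; c'=1/4, d'=-9/8
row 2: denom=10−2·1/4=19/2; d'=(-5−2·-9/8)/(19/2)=-11/38
row 3: denom=10−3·6/19=172/19; d'=(-4−3·-11/38)/(172/19)=-119/344
back: M3=-119/344
back: M2=-11/38−6/19·-119/344=-31/172
back: M1=-9/8−1/4·-31/172=-743/688
M: M0=0, M1=-743/688, M2=-31/172, M3=-119/344, M4=0
seg 0: a=2, c=M0/2=0, d=(M1−M0)/(6·2)=-743/8256, b=Δ0−h0·(2M0+M1)/6=2807/2064
seg 1: a=4, c=M1/2=-743/1376, d=(M2−M1)/(6·2)=619/8256, b=Δ1−h1·(2M1+M2)/6=289/1032
seg 2: a=3, c=M2/2=-31/344, d=(M3−M2)/(6·3)=-19/2064, b=Δ2−h2·(2M2+M3)/6=-2023/2064
seg 3: a=-1, c=M3/2=-119/688, d=(M4−M3)/(6·2)=119/4128, b=Δ3−h3·(2M3+M4)/6=-913/516
t_q=5/2 → seg 1, τ=1/2; S=4+289/1032·τ+-743/1376·τ²+619/8256·τ³=88381/22016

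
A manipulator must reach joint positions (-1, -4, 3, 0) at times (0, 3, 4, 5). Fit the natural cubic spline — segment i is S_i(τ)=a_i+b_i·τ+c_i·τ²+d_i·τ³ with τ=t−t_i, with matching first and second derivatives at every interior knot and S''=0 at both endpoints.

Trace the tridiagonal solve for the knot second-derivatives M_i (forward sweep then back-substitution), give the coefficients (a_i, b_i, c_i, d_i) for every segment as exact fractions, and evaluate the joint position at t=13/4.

  seg 0: a=-1 b=-157/31 c=0 d=14/31
  seg 1: a=-4 b=221/31 c=126/31 d=-130/31
  seg 2: a=3 b=83/31 c=-264/31 d=88/31
S(13/4) = -2013/992

Δ: Δ0=-1, Δ1=7, Δ2=-3
row 1: diag=8, rhs=48; c'=1/8, d'=6
row 2: denom=4−1·1/8=31/8; d'=(-60−1·6)/(31/8)=-528/31
back: M2=-528/31
back: M1=6−1/8·-528/31=252/31
M: M0=0, M1=252/31, M2=-528/31, M3=0
seg 0: a=-1, c=M0/2=0, d=(M1−M0)/(6·3)=14/31, b=Δ0−h0·(2M0+M1)/6=-157/31
seg 1: a=-4, c=M1/2=126/31, d=(M2−M1)/(6·1)=-130/31, b=Δ1−h1·(2M1+M2)/6=221/31
seg 2: a=3, c=M2/2=-264/31, d=(M3−M2)/(6·1)=88/31, b=Δ2−h2·(2M2+M3)/6=83/31
t_q=13/4 → seg 1, τ=1/4; S=-4+221/31·τ+126/31·τ²+-130/31·τ³=-2013/992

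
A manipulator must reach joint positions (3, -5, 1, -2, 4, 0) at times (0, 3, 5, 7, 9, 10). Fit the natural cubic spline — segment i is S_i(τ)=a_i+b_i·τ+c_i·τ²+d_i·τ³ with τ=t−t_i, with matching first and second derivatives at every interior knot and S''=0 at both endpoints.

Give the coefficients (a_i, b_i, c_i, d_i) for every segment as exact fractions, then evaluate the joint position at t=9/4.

  seg 0: a=3 b=-5825/1164 c=0 d=907/3492
  seg 1: a=-5 b=1169/582 c=907/388 d=-268/291
  seg 2: a=1 b=179/582 c=-1237/388 d=2659/2328
  seg 3: a=-2 b=367/291 c=711/194 d=-1627/1164
  seg 4: a=4 b=-248/291 c=-458/97 d=458/291
S(9/4) = -131637/24832

Δ: Δ0=-8/3, Δ1=3, Δ2=-3/2, Δ3=3, Δ4=-4
row 1: diag=10, rhs=34; c'=1/5, d'=17/5
row 2: denom=8−2·1/5=38/5; d'=(-27−2·17/5)/(38/5)=-169/38
row 3: denom=8−2·5/19=142/19; d'=(27−2·-169/38)/(142/19)=341/71
row 4: denom=6−2·19/71=388/71; d'=(-42−2·341/71)/(388/71)=-916/97
back: M4=-916/97
back: M3=341/71−19/71·-916/97=711/97
back: M2=-169/38−5/19·711/97=-1237/194
back: M1=17/5−1/5·-1237/194=907/194
M: M0=0, M1=907/194, M2=-1237/194, M3=711/97, M4=-916/97, M5=0
seg 0: a=3, c=M0/2=0, d=(M1−M0)/(6·3)=907/3492, b=Δ0−h0·(2M0+M1)/6=-5825/1164
seg 1: a=-5, c=M1/2=907/388, d=(M2−M1)/(6·2)=-268/291, b=Δ1−h1·(2M1+M2)/6=1169/582
seg 2: a=1, c=M2/2=-1237/388, d=(M3−M2)/(6·2)=2659/2328, b=Δ2−h2·(2M2+M3)/6=179/582
seg 3: a=-2, c=M3/2=711/194, d=(M4−M3)/(6·2)=-1627/1164, b=Δ3−h3·(2M3+M4)/6=367/291
seg 4: a=4, c=M4/2=-458/97, d=(M5−M4)/(6·1)=458/291, b=Δ4−h4·(2M4+M5)/6=-248/291
t_q=9/4 → seg 0, τ=9/4; S=3+-5825/1164·τ+0·τ²+907/3492·τ³=-131637/24832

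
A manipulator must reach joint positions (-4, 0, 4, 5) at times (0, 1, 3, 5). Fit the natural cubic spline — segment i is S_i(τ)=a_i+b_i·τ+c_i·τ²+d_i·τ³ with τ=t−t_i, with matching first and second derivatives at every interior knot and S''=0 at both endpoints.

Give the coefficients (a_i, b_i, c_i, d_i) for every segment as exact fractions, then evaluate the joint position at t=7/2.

  seg 0: a=-4 b=189/44 c=0 d=-13/44
  seg 1: a=0 b=75/22 c=-39/44 d=1/11
  seg 2: a=4 b=21/22 c=-15/44 d=5/88
S(7/2) = 3097/704

Δ: Δ0=4, Δ1=2, Δ2=1/2
row 1: diag=6, rhs=-12; c'=1/3, d'=-2
row 2: denom=8−2·1/3=22/3; d'=(-9−2·-2)/(22/3)=-15/22
back: M2=-15/22
back: M1=-2−1/3·-15/22=-39/22
M: M0=0, M1=-39/22, M2=-15/22, M3=0
seg 0: a=-4, c=M0/2=0, d=(M1−M0)/(6·1)=-13/44, b=Δ0−h0·(2M0+M1)/6=189/44
seg 1: a=0, c=M1/2=-39/44, d=(M2−M1)/(6·2)=1/11, b=Δ1−h1·(2M1+M2)/6=75/22
seg 2: a=4, c=M2/2=-15/44, d=(M3−M2)/(6·2)=5/88, b=Δ2−h2·(2M2+M3)/6=21/22
t_q=7/2 → seg 2, τ=1/2; S=4+21/22·τ+-15/44·τ²+5/88·τ³=3097/704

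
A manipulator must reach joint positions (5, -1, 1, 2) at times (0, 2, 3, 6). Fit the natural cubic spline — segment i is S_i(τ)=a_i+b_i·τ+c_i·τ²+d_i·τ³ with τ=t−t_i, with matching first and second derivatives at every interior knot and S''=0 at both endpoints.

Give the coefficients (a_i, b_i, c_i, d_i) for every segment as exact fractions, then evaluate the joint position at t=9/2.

Δ: Δ0=-3, Δ1=2, Δ2=1/3
row 1: diag=6, rhs=30; c'=1/6, d'=5
row 2: denom=8−1·1/6=47/6; d'=(-10−1·5)/(47/6)=-90/47
back: M2=-90/47
back: M1=5−1/6·-90/47=250/47
M: M0=0, M1=250/47, M2=-90/47, M3=0
seg 0: a=5, c=M0/2=0, d=(M1−M0)/(6·2)=125/282, b=Δ0−h0·(2M0+M1)/6=-673/141
seg 1: a=-1, c=M1/2=125/47, d=(M2−M1)/(6·1)=-170/141, b=Δ1−h1·(2M1+M2)/6=77/141
seg 2: a=1, c=M2/2=-45/47, d=(M3−M2)/(6·3)=5/47, b=Δ2−h2·(2M2+M3)/6=317/141
t_q=9/2 → seg 2, τ=3/2; S=1+317/141·τ+-45/47·τ²+5/47·τ³=969/376

  seg 0: a=5 b=-673/141 c=0 d=125/282
  seg 1: a=-1 b=77/141 c=125/47 d=-170/141
  seg 2: a=1 b=317/141 c=-45/47 d=5/47
S(9/2) = 969/376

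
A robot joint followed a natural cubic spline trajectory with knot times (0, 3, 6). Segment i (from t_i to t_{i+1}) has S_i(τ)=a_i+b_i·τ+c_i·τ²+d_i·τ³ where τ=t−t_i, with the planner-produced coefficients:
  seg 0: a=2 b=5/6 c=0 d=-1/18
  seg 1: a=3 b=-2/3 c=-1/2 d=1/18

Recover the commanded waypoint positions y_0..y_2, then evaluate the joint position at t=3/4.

y_0=2 y_1=3 y_2=-2
S(3/4) = 333/128

y_0 = S_0(0) = a_0 = 2
y_1 = S_1(0) = a_1 = 3
y_2 = S_1(3) = -2
t_q=3/4 is in segment 0 (τ=3/4); S_0(τ)=333/128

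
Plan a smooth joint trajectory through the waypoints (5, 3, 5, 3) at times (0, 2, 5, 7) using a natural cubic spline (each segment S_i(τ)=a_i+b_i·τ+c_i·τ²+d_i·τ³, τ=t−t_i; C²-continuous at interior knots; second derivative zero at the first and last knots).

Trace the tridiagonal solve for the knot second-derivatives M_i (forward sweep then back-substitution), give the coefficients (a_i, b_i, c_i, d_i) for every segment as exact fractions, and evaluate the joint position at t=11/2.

  seg 0: a=5 b=-31/21 c=0 d=5/42
  seg 1: a=3 b=-1/21 c=5/7 d=-10/63
  seg 2: a=5 b=-1/21 c=-5/7 d=5/42
S(11/2) = 77/16

Δ: Δ0=-1, Δ1=2/3, Δ2=-1
row 1: diag=10, rhs=10; c'=3/10, d'=1
row 2: denom=10−3·3/10=91/10; d'=(-10−3·1)/(91/10)=-10/7
back: M2=-10/7
back: M1=1−3/10·-10/7=10/7
M: M0=0, M1=10/7, M2=-10/7, M3=0
seg 0: a=5, c=M0/2=0, d=(M1−M0)/(6·2)=5/42, b=Δ0−h0·(2M0+M1)/6=-31/21
seg 1: a=3, c=M1/2=5/7, d=(M2−M1)/(6·3)=-10/63, b=Δ1−h1·(2M1+M2)/6=-1/21
seg 2: a=5, c=M2/2=-5/7, d=(M3−M2)/(6·2)=5/42, b=Δ2−h2·(2M2+M3)/6=-1/21
t_q=11/2 → seg 2, τ=1/2; S=5+-1/21·τ+-5/7·τ²+5/42·τ³=77/16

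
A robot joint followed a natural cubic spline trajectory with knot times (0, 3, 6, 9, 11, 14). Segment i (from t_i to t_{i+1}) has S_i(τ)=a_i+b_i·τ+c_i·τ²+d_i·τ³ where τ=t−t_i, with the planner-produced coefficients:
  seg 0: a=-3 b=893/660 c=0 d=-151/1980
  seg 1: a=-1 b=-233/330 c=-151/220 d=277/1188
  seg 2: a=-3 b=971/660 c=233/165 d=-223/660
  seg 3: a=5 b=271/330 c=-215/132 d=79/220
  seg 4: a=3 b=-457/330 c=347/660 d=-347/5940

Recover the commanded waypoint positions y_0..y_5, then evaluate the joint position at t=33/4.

y_0=-3 y_1=-1 y_2=-3 y_3=5 y_4=3 y_5=2
S(33/4) = 10167/2816

y_0 = S_0(0) = a_0 = -3
y_1 = S_1(0) = a_1 = -1
y_2 = S_2(0) = a_2 = -3
y_3 = S_3(0) = a_3 = 5
y_4 = S_4(0) = a_4 = 3
y_5 = S_4(3) = 2
t_q=33/4 is in segment 2 (τ=9/4); S_2(τ)=10167/2816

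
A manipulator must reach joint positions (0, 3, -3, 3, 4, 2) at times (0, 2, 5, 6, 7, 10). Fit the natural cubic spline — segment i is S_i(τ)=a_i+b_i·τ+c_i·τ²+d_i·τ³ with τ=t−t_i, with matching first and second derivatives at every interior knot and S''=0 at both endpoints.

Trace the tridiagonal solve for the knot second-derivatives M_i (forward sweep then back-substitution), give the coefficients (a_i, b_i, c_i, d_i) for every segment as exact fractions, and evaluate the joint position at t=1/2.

Δ: Δ0=3/2, Δ1=-2, Δ2=6, Δ3=1, Δ4=-2/3
row 1: diag=10, rhs=-21; c'=3/10, d'=-21/10
row 2: denom=8−3·3/10=71/10; d'=(48−3·-21/10)/(71/10)=543/71
row 3: denom=4−1·10/71=274/71; d'=(-30−1·543/71)/(274/71)=-2673/274
row 4: denom=8−1·71/274=2121/274; d'=(-10−1·-2673/274)/(2121/274)=-67/2121
back: M4=-67/2121
back: M3=-2673/274−71/274·-67/2121=-20674/2121
back: M2=543/71−10/71·-20674/2121=19133/2121
back: M1=-21/10−3/10·19133/2121=-3398/707
M: M0=0, M1=-3398/707, M2=19133/2121, M3=-20674/2121, M4=-67/2121, M5=0
seg 0: a=0, c=M0/2=0, d=(M1−M0)/(6·2)=-1699/4242, b=Δ0−h0·(2M0+M1)/6=13159/4242
seg 1: a=3, c=M1/2=-1699/707, d=(M2−M1)/(6·3)=29327/38178, b=Δ1−h1·(2M1+M2)/6=-7229/4242
seg 2: a=-3, c=M2/2=19133/4242, d=(M3−M2)/(6·1)=-4423/1414, b=Δ2−h2·(2M2+M3)/6=9794/2121
seg 3: a=3, c=M3/2=-10337/2121, d=(M4−M3)/(6·1)=6869/4242, b=Δ3−h3·(2M3+M4)/6=18047/4242
seg 4: a=4, c=M4/2=-67/4242, d=(M5−M4)/(6·3)=67/38178, b=Δ4−h4·(2M4+M5)/6=-449/707
t_q=1/2 → seg 0, τ=1/2; S=0+13159/4242·τ+0·τ²+-1699/4242·τ³=16979/11312

  seg 0: a=0 b=13159/4242 c=0 d=-1699/4242
  seg 1: a=3 b=-7229/4242 c=-1699/707 d=29327/38178
  seg 2: a=-3 b=9794/2121 c=19133/4242 d=-4423/1414
  seg 3: a=3 b=18047/4242 c=-10337/2121 d=6869/4242
  seg 4: a=4 b=-449/707 c=-67/4242 d=67/38178
S(1/2) = 16979/11312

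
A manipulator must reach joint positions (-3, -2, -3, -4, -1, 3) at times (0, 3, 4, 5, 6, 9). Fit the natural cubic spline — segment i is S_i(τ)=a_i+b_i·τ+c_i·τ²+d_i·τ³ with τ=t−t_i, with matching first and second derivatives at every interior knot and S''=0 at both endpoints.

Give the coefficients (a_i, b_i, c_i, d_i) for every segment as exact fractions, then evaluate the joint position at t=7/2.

  seg 0: a=-3 b=662/897 c=0 d=-121/2691
  seg 1: a=-2 b=-427/897 c=-121/299 d=-107/897
  seg 2: a=-3 b=-1474/897 c=-228/299 d=97/69
  seg 3: a=-4 b=941/897 c=1033/299 d=-1349/897
  seg 4: a=-1 b=3092/897 c=-316/299 d=316/2691
S(7/2) = -5631/2392

Δ: Δ0=1/3, Δ1=-1, Δ2=-1, Δ3=3, Δ4=4/3
row 1: diag=8, rhs=-8; c'=1/8, d'=-1
row 2: denom=4−1·1/8=31/8; d'=(0−1·-1)/(31/8)=8/31
row 3: denom=4−1·8/31=116/31; d'=(24−1·8/31)/(116/31)=184/29
row 4: denom=8−1·31/116=897/116; d'=(-10−1·184/29)/(897/116)=-632/299
back: M4=-632/299
back: M3=184/29−31/116·-632/299=2066/299
back: M2=8/31−8/31·2066/299=-456/299
back: M1=-1−1/8·-456/299=-242/299
M: M0=0, M1=-242/299, M2=-456/299, M3=2066/299, M4=-632/299, M5=0
seg 0: a=-3, c=M0/2=0, d=(M1−M0)/(6·3)=-121/2691, b=Δ0−h0·(2M0+M1)/6=662/897
seg 1: a=-2, c=M1/2=-121/299, d=(M2−M1)/(6·1)=-107/897, b=Δ1−h1·(2M1+M2)/6=-427/897
seg 2: a=-3, c=M2/2=-228/299, d=(M3−M2)/(6·1)=97/69, b=Δ2−h2·(2M2+M3)/6=-1474/897
seg 3: a=-4, c=M3/2=1033/299, d=(M4−M3)/(6·1)=-1349/897, b=Δ3−h3·(2M3+M4)/6=941/897
seg 4: a=-1, c=M4/2=-316/299, d=(M5−M4)/(6·3)=316/2691, b=Δ4−h4·(2M4+M5)/6=3092/897
t_q=7/2 → seg 1, τ=1/2; S=-2+-427/897·τ+-121/299·τ²+-107/897·τ³=-5631/2392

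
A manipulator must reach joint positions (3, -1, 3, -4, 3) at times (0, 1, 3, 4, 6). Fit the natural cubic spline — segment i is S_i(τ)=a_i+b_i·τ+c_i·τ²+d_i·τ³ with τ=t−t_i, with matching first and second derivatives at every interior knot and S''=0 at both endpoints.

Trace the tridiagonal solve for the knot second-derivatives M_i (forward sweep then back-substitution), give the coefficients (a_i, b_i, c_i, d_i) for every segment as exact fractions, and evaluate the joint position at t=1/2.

Δ: Δ0=-4, Δ1=2, Δ2=-7, Δ3=7/2
row 1: diag=6, rhs=36; c'=1/3, d'=6
row 2: denom=6−2·1/3=16/3; d'=(-54−2·6)/(16/3)=-99/8
row 3: denom=6−1·3/16=93/16; d'=(63−1·-99/8)/(93/16)=402/31
back: M3=402/31
back: M2=-99/8−3/16·402/31=-459/31
back: M1=6−1/3·-459/31=339/31
M: M0=0, M1=339/31, M2=-459/31, M3=402/31, M4=0
seg 0: a=3, c=M0/2=0, d=(M1−M0)/(6·1)=113/62, b=Δ0−h0·(2M0+M1)/6=-361/62
seg 1: a=-1, c=M1/2=339/62, d=(M2−M1)/(6·2)=-133/62, b=Δ1−h1·(2M1+M2)/6=-11/31
seg 2: a=3, c=M2/2=-459/62, d=(M3−M2)/(6·1)=287/62, b=Δ2−h2·(2M2+M3)/6=-131/31
seg 3: a=-4, c=M3/2=201/31, d=(M4−M3)/(6·2)=-67/62, b=Δ3−h3·(2M3+M4)/6=-319/62
t_q=1/2 → seg 0, τ=1/2; S=3+-361/62·τ+0·τ²+113/62·τ³=157/496

  seg 0: a=3 b=-361/62 c=0 d=113/62
  seg 1: a=-1 b=-11/31 c=339/62 d=-133/62
  seg 2: a=3 b=-131/31 c=-459/62 d=287/62
  seg 3: a=-4 b=-319/62 c=201/31 d=-67/62
S(1/2) = 157/496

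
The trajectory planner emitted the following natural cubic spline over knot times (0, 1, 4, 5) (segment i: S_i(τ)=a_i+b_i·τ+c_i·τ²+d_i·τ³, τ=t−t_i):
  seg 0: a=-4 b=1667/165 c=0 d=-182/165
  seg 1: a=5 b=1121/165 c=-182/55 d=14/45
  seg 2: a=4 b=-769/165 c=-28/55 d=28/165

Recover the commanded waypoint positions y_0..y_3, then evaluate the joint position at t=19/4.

y_0 = S_0(0) = a_0 = -4
y_1 = S_1(0) = a_1 = 5
y_2 = S_2(0) = a_2 = 4
y_3 = S_2(1) = -1
t_q=19/4 is in segment 2 (τ=3/4); S_2(τ)=51/176

y_0=-4 y_1=5 y_2=4 y_3=-1
S(19/4) = 51/176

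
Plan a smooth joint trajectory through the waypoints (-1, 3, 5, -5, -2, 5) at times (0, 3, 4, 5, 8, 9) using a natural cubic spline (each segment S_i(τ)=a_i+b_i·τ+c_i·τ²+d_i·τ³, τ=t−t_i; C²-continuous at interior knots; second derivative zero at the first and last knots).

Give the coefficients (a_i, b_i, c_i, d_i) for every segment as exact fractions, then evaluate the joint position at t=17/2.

Δ: Δ0=4/3, Δ1=2, Δ2=-10, Δ3=1, Δ4=7
row 1: diag=8, rhs=4; c'=1/8, d'=1/2
row 2: denom=4−1·1/8=31/8; d'=(-72−1·1/2)/(31/8)=-580/31
row 3: denom=8−1·8/31=240/31; d'=(66−1·-580/31)/(240/31)=1313/120
row 4: denom=8−3·31/80=547/80; d'=(36−3·1313/120)/(547/80)=254/547
back: M4=254/547
back: M3=1313/120−31/80·254/547=17660/1641
back: M2=-580/31−8/31·17660/1641=-35260/1641
back: M1=1/2−1/8·-35260/1641=5228/1641
M: M0=0, M1=5228/1641, M2=-35260/1641, M3=17660/1641, M4=254/547, M5=0
seg 0: a=-1, c=M0/2=0, d=(M1−M0)/(6·3)=2614/14769, b=Δ0−h0·(2M0+M1)/6=-142/547
seg 1: a=3, c=M1/2=2614/1641, d=(M2−M1)/(6·1)=-6748/1641, b=Δ1−h1·(2M1+M2)/6=2472/547
seg 2: a=5, c=M2/2=-17630/1641, d=(M3−M2)/(6·1)=2940/547, b=Δ2−h2·(2M2+M3)/6=-7600/1641
seg 3: a=-5, c=M3/2=8830/1641, d=(M4−M3)/(6·3)=-8449/14769, b=Δ3−h3·(2M3+M4)/6=-16400/1641
seg 4: a=-2, c=M4/2=127/547, d=(M5−M4)/(6·1)=-127/1641, b=Δ4−h4·(2M4+M5)/6=11233/1641
t_q=17/2 → seg 4, τ=1/2; S=-2+11233/1641·τ+127/547·τ²+-127/1641·τ³=6437/4376

  seg 0: a=-1 b=-142/547 c=0 d=2614/14769
  seg 1: a=3 b=2472/547 c=2614/1641 d=-6748/1641
  seg 2: a=5 b=-7600/1641 c=-17630/1641 d=2940/547
  seg 3: a=-5 b=-16400/1641 c=8830/1641 d=-8449/14769
  seg 4: a=-2 b=11233/1641 c=127/547 d=-127/1641
S(17/2) = 6437/4376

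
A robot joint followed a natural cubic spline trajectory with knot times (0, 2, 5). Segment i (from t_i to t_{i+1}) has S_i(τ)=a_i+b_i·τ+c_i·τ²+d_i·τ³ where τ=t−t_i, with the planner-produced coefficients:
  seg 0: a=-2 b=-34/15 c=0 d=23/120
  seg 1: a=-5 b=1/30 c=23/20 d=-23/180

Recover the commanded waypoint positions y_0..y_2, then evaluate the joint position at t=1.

y_0 = S_0(0) = a_0 = -2
y_1 = S_1(0) = a_1 = -5
y_2 = S_1(3) = 2
t_q=1 is in segment 0 (τ=1); S_0(τ)=-163/40

y_0=-2 y_1=-5 y_2=2
S(1) = -163/40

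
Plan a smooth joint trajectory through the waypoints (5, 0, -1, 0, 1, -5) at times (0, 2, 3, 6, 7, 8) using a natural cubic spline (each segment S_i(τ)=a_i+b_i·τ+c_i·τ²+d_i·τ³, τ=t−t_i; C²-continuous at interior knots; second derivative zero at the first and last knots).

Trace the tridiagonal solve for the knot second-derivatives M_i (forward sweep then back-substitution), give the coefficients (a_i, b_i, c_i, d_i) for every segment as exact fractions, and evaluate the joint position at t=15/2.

  seg 0: a=5 b=-22283/7446 c=0 d=917/7446
  seg 1: a=0 b=-11279/7446 c=917/1241 d=-1669/7446
  seg 2: a=-1 b=-2641/3723 c=165/2482 d=2093/22338
  seg 3: a=0 b=16525/7446 c=1129/1241 d=-15853/7446
  seg 4: a=1 b=-8743/3723 c=-13595/2482 d=13595/7446
S(15/2) = -26117/19856

Δ: Δ0=-5/2, Δ1=-1, Δ2=1/3, Δ3=1, Δ4=-6
row 1: diag=6, rhs=9; c'=1/6, d'=3/2
row 2: denom=8−1·1/6=47/6; d'=(8−1·3/2)/(47/6)=39/47
row 3: denom=8−3·18/47=322/47; d'=(4−3·39/47)/(322/47)=71/322
row 4: denom=4−1·47/322=1241/322; d'=(-42−1·71/322)/(1241/322)=-13595/1241
back: M4=-13595/1241
back: M3=71/322−47/322·-13595/1241=2258/1241
back: M2=39/47−18/47·2258/1241=165/1241
back: M1=3/2−1/6·165/1241=1834/1241
M: M0=0, M1=1834/1241, M2=165/1241, M3=2258/1241, M4=-13595/1241, M5=0
seg 0: a=5, c=M0/2=0, d=(M1−M0)/(6·2)=917/7446, b=Δ0−h0·(2M0+M1)/6=-22283/7446
seg 1: a=0, c=M1/2=917/1241, d=(M2−M1)/(6·1)=-1669/7446, b=Δ1−h1·(2M1+M2)/6=-11279/7446
seg 2: a=-1, c=M2/2=165/2482, d=(M3−M2)/(6·3)=2093/22338, b=Δ2−h2·(2M2+M3)/6=-2641/3723
seg 3: a=0, c=M3/2=1129/1241, d=(M4−M3)/(6·1)=-15853/7446, b=Δ3−h3·(2M3+M4)/6=16525/7446
seg 4: a=1, c=M4/2=-13595/2482, d=(M5−M4)/(6·1)=13595/7446, b=Δ4−h4·(2M4+M5)/6=-8743/3723
t_q=15/2 → seg 4, τ=1/2; S=1+-8743/3723·τ+-13595/2482·τ²+13595/7446·τ³=-26117/19856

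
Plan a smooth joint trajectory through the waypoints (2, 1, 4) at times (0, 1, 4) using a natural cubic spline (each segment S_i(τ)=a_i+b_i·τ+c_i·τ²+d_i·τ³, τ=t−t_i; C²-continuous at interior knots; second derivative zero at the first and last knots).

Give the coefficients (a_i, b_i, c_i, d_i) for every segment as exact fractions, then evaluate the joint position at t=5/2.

Δ: Δ0=-1, Δ1=1
row 1: diag=8, rhs=12; c'=3/8, d'=3/2
back: M1=3/2
M: M0=0, M1=3/2, M2=0
seg 0: a=2, c=M0/2=0, d=(M1−M0)/(6·1)=1/4, b=Δ0−h0·(2M0+M1)/6=-5/4
seg 1: a=1, c=M1/2=3/4, d=(M2−M1)/(6·3)=-1/12, b=Δ1−h1·(2M1+M2)/6=-1/2
t_q=5/2 → seg 1, τ=3/2; S=1+-1/2·τ+3/4·τ²+-1/12·τ³=53/32

  seg 0: a=2 b=-5/4 c=0 d=1/4
  seg 1: a=1 b=-1/2 c=3/4 d=-1/12
S(5/2) = 53/32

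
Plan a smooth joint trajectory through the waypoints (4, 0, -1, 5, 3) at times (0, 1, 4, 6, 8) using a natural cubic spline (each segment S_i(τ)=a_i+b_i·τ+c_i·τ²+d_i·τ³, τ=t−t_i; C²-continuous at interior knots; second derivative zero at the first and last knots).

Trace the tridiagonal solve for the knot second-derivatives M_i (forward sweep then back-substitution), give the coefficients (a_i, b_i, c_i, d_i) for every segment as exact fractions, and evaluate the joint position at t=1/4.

  seg 0: a=4 b=-1739/402 c=0 d=131/402
  seg 1: a=0 b=-673/201 c=131/134 d=11/1206
  seg 2: a=-1 b=1111/402 c=71/67 d=-757/1608
  seg 3: a=5 b=272/201 c=-473/268 d=473/1608
S(1/4) = 25073/8576

Δ: Δ0=-4, Δ1=-1/3, Δ2=3, Δ3=-1
row 1: diag=8, rhs=22; c'=3/8, d'=11/4
row 2: denom=10−3·3/8=71/8; d'=(20−3·11/4)/(71/8)=94/71
row 3: denom=8−2·16/71=536/71; d'=(-24−2·94/71)/(536/71)=-473/134
back: M3=-473/134
back: M2=94/71−16/71·-473/134=142/67
back: M1=11/4−3/8·142/67=131/67
M: M0=0, M1=131/67, M2=142/67, M3=-473/134, M4=0
seg 0: a=4, c=M0/2=0, d=(M1−M0)/(6·1)=131/402, b=Δ0−h0·(2M0+M1)/6=-1739/402
seg 1: a=0, c=M1/2=131/134, d=(M2−M1)/(6·3)=11/1206, b=Δ1−h1·(2M1+M2)/6=-673/201
seg 2: a=-1, c=M2/2=71/67, d=(M3−M2)/(6·2)=-757/1608, b=Δ2−h2·(2M2+M3)/6=1111/402
seg 3: a=5, c=M3/2=-473/268, d=(M4−M3)/(6·2)=473/1608, b=Δ3−h3·(2M3+M4)/6=272/201
t_q=1/4 → seg 0, τ=1/4; S=4+-1739/402·τ+0·τ²+131/402·τ³=25073/8576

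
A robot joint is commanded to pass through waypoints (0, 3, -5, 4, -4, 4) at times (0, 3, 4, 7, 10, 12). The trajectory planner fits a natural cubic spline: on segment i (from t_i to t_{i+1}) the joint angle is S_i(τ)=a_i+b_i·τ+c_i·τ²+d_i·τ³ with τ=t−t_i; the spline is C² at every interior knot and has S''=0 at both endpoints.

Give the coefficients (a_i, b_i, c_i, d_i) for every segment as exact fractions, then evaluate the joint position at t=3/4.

  seg 0: a=0 b=10724/2091 c=0 d=-8633/18819
  seg 1: a=3 b=-15175/2091 c=-8633/2091 d=2360/697
  seg 2: a=-5 b=-11201/2091 c=12607/2091 d=-20347/18819
  seg 3: a=4 b=200/123 c=-2580/697 d=4748/6273
  seg 4: a=-4 b=-308/2091 c=2168/697 d=-1084/2091
S(3/4) = 162951/44608

Δ: Δ0=1, Δ1=-8, Δ2=3, Δ3=-8/3, Δ4=4
row 1: diag=8, rhs=-54; c'=1/8, d'=-27/4
row 2: denom=8−1·1/8=63/8; d'=(66−1·-27/4)/(63/8)=194/21
row 3: denom=12−3·8/21=76/7; d'=(-34−3·194/21)/(76/7)=-108/19
row 4: denom=10−3·21/76=697/76; d'=(40−3·-108/19)/(697/76)=4336/697
back: M4=4336/697
back: M3=-108/19−21/76·4336/697=-5160/697
back: M2=194/21−8/21·-5160/697=25214/2091
back: M1=-27/4−1/8·25214/2091=-17266/2091
M: M0=0, M1=-17266/2091, M2=25214/2091, M3=-5160/697, M4=4336/697, M5=0
seg 0: a=0, c=M0/2=0, d=(M1−M0)/(6·3)=-8633/18819, b=Δ0−h0·(2M0+M1)/6=10724/2091
seg 1: a=3, c=M1/2=-8633/2091, d=(M2−M1)/(6·1)=2360/697, b=Δ1−h1·(2M1+M2)/6=-15175/2091
seg 2: a=-5, c=M2/2=12607/2091, d=(M3−M2)/(6·3)=-20347/18819, b=Δ2−h2·(2M2+M3)/6=-11201/2091
seg 3: a=4, c=M3/2=-2580/697, d=(M4−M3)/(6·3)=4748/6273, b=Δ3−h3·(2M3+M4)/6=200/123
seg 4: a=-4, c=M4/2=2168/697, d=(M5−M4)/(6·2)=-1084/2091, b=Δ4−h4·(2M4+M5)/6=-308/2091
t_q=3/4 → seg 0, τ=3/4; S=0+10724/2091·τ+0·τ²+-8633/18819·τ³=162951/44608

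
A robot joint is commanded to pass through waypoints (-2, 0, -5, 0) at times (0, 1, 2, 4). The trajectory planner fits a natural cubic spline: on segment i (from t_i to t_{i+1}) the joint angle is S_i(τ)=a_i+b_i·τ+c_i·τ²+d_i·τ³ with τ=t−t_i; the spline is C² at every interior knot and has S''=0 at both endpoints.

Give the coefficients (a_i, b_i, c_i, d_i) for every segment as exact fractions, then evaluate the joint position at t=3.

Δ: Δ0=2, Δ1=-5, Δ2=5/2
row 1: diag=4, rhs=-42; c'=1/4, d'=-21/2
row 2: denom=6−1·1/4=23/4; d'=(45−1·-21/2)/(23/4)=222/23
back: M2=222/23
back: M1=-21/2−1/4·222/23=-297/23
M: M0=0, M1=-297/23, M2=222/23, M3=0
seg 0: a=-2, c=M0/2=0, d=(M1−M0)/(6·1)=-99/46, b=Δ0−h0·(2M0+M1)/6=191/46
seg 1: a=0, c=M1/2=-297/46, d=(M2−M1)/(6·1)=173/46, b=Δ1−h1·(2M1+M2)/6=-53/23
seg 2: a=-5, c=M2/2=111/23, d=(M3−M2)/(6·2)=-37/46, b=Δ2−h2·(2M2+M3)/6=-181/46
t_q=3 → seg 2, τ=1; S=-5+-181/46·τ+111/23·τ²+-37/46·τ³=-113/23

  seg 0: a=-2 b=191/46 c=0 d=-99/46
  seg 1: a=0 b=-53/23 c=-297/46 d=173/46
  seg 2: a=-5 b=-181/46 c=111/23 d=-37/46
S(3) = -113/23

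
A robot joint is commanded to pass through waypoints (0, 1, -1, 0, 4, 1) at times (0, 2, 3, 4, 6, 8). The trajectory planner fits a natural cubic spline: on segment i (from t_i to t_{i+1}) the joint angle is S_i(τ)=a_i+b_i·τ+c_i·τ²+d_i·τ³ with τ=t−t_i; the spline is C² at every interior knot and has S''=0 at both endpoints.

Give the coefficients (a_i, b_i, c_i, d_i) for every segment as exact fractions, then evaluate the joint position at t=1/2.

  seg 0: a=0 b=389/241 c=0 d=-537/1928
  seg 1: a=1 b=-833/482 c=-1611/964 d=1349/964
  seg 2: a=-1 b=-841/964 c=609/241 d=-631/964
  seg 3: a=0 b=1069/482 c=543/964 d=-81/241
  seg 4: a=4 b=211/482 c=-1401/964 d=467/1928
S(1/2) = 11911/15424

Δ: Δ0=1/2, Δ1=-2, Δ2=1, Δ3=2, Δ4=-3/2
row 1: diag=6, rhs=-15; c'=1/6, d'=-5/2
row 2: denom=4−1·1/6=23/6; d'=(18−1·-5/2)/(23/6)=123/23
row 3: denom=6−1·6/23=132/23; d'=(6−1·123/23)/(132/23)=5/44
row 4: denom=8−2·23/66=241/33; d'=(-21−2·5/44)/(241/33)=-1401/482
back: M4=-1401/482
back: M3=5/44−23/66·-1401/482=543/482
back: M2=123/23−6/23·543/482=1218/241
back: M1=-5/2−1/6·1218/241=-1611/482
M: M0=0, M1=-1611/482, M2=1218/241, M3=543/482, M4=-1401/482, M5=0
seg 0: a=0, c=M0/2=0, d=(M1−M0)/(6·2)=-537/1928, b=Δ0−h0·(2M0+M1)/6=389/241
seg 1: a=1, c=M1/2=-1611/964, d=(M2−M1)/(6·1)=1349/964, b=Δ1−h1·(2M1+M2)/6=-833/482
seg 2: a=-1, c=M2/2=609/241, d=(M3−M2)/(6·1)=-631/964, b=Δ2−h2·(2M2+M3)/6=-841/964
seg 3: a=0, c=M3/2=543/964, d=(M4−M3)/(6·2)=-81/241, b=Δ3−h3·(2M3+M4)/6=1069/482
seg 4: a=4, c=M4/2=-1401/964, d=(M5−M4)/(6·2)=467/1928, b=Δ4−h4·(2M4+M5)/6=211/482
t_q=1/2 → seg 0, τ=1/2; S=0+389/241·τ+0·τ²+-537/1928·τ³=11911/15424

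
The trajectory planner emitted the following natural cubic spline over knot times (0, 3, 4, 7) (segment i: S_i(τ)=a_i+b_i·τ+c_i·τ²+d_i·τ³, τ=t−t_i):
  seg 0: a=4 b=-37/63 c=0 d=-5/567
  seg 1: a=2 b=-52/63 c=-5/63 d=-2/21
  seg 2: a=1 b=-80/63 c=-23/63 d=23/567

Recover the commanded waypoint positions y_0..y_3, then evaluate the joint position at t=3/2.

y_0 = S_0(0) = a_0 = 4
y_1 = S_1(0) = a_1 = 2
y_2 = S_2(0) = a_2 = 1
y_3 = S_2(3) = -5
t_q=3/2 is in segment 0 (τ=3/2); S_0(τ)=173/56

y_0=4 y_1=2 y_2=1 y_3=-5
S(3/2) = 173/56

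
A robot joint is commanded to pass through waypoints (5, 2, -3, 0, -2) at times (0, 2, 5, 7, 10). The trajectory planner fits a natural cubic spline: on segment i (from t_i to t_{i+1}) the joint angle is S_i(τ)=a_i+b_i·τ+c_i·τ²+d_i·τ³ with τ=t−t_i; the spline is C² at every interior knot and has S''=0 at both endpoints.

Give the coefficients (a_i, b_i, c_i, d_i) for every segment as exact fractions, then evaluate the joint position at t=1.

  seg 0: a=5 b=-1057/870 c=0 d=-31/435
  seg 1: a=2 b=-1801/870 c=-62/145 d=163/870
  seg 2: a=-3 b=184/435 c=73/58 d=-1253/3480
  seg 3: a=0 b=989/870 c=-523/580 d=523/5220
S(1) = 1077/290

Δ: Δ0=-3/2, Δ1=-5/3, Δ2=3/2, Δ3=-2/3
row 1: diag=10, rhs=-1; c'=3/10, d'=-1/10
row 2: denom=10−3·3/10=91/10; d'=(19−3·-1/10)/(91/10)=193/91
row 3: denom=10−2·20/91=870/91; d'=(-13−2·193/91)/(870/91)=-523/290
back: M3=-523/290
back: M2=193/91−20/91·-523/290=73/29
back: M1=-1/10−3/10·73/29=-124/145
M: M0=0, M1=-124/145, M2=73/29, M3=-523/290, M4=0
seg 0: a=5, c=M0/2=0, d=(M1−M0)/(6·2)=-31/435, b=Δ0−h0·(2M0+M1)/6=-1057/870
seg 1: a=2, c=M1/2=-62/145, d=(M2−M1)/(6·3)=163/870, b=Δ1−h1·(2M1+M2)/6=-1801/870
seg 2: a=-3, c=M2/2=73/58, d=(M3−M2)/(6·2)=-1253/3480, b=Δ2−h2·(2M2+M3)/6=184/435
seg 3: a=0, c=M3/2=-523/580, d=(M4−M3)/(6·3)=523/5220, b=Δ3−h3·(2M3+M4)/6=989/870
t_q=1 → seg 0, τ=1; S=5+-1057/870·τ+0·τ²+-31/435·τ³=1077/290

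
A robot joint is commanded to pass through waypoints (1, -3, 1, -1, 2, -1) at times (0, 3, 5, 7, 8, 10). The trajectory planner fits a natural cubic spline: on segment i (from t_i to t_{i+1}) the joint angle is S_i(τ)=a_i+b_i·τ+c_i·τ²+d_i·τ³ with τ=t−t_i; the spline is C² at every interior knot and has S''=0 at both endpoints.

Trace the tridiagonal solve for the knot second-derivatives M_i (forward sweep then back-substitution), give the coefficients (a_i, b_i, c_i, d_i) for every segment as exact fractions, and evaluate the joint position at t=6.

  seg 0: a=1 b=-5069/1815 c=0 d=883/5445
  seg 1: a=-3 b=2878/1815 c=883/605 d=-2273/3630
  seg 2: a=1 b=-164/1815 c=-278/121 d=6689/7260
  seg 3: a=-1 b=293/165 c=3909/1210 d=-7283/3630
  seg 4: a=2 b=8051/3630 c=-1687/605 d=1687/3630
S(6) = -1129/2420

Δ: Δ0=-4/3, Δ1=2, Δ2=-1, Δ3=3, Δ4=-3/2
row 1: diag=10, rhs=20; c'=1/5, d'=2
row 2: denom=8−2·1/5=38/5; d'=(-18−2·2)/(38/5)=-55/19
row 3: denom=6−2·5/19=104/19; d'=(24−2·-55/19)/(104/19)=283/52
row 4: denom=6−1·19/104=605/104; d'=(-27−1·283/52)/(605/104)=-3374/605
back: M4=-3374/605
back: M3=283/52−19/104·-3374/605=3909/605
back: M2=-55/19−5/19·3909/605=-556/121
back: M1=2−1/5·-556/121=1766/605
M: M0=0, M1=1766/605, M2=-556/121, M3=3909/605, M4=-3374/605, M5=0
seg 0: a=1, c=M0/2=0, d=(M1−M0)/(6·3)=883/5445, b=Δ0−h0·(2M0+M1)/6=-5069/1815
seg 1: a=-3, c=M1/2=883/605, d=(M2−M1)/(6·2)=-2273/3630, b=Δ1−h1·(2M1+M2)/6=2878/1815
seg 2: a=1, c=M2/2=-278/121, d=(M3−M2)/(6·2)=6689/7260, b=Δ2−h2·(2M2+M3)/6=-164/1815
seg 3: a=-1, c=M3/2=3909/1210, d=(M4−M3)/(6·1)=-7283/3630, b=Δ3−h3·(2M3+M4)/6=293/165
seg 4: a=2, c=M4/2=-1687/605, d=(M5−M4)/(6·2)=1687/3630, b=Δ4−h4·(2M4+M5)/6=8051/3630
t_q=6 → seg 2, τ=1; S=1+-164/1815·τ+-278/121·τ²+6689/7260·τ³=-1129/2420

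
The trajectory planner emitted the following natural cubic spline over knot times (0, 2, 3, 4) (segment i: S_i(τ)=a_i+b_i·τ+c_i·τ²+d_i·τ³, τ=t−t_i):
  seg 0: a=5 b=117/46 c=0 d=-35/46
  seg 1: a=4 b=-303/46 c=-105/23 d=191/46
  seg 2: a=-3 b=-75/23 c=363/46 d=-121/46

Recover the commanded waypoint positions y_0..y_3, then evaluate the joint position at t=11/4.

y_0=5 y_1=4 y_2=-3 y_3=-1
S(11/4) = -5171/2944

y_0 = S_0(0) = a_0 = 5
y_1 = S_1(0) = a_1 = 4
y_2 = S_2(0) = a_2 = -3
y_3 = S_2(1) = -1
t_q=11/4 is in segment 1 (τ=3/4); S_1(τ)=-5171/2944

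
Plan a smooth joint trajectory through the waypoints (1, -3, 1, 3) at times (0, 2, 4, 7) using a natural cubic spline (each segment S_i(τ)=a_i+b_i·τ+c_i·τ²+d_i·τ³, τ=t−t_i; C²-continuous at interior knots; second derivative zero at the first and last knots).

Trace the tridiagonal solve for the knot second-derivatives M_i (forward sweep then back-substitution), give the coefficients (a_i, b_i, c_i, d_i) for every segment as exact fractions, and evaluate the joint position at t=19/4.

Δ: Δ0=-2, Δ1=2, Δ2=2/3
row 1: diag=8, rhs=24; c'=1/4, d'=3
row 2: denom=10−2·1/4=19/2; d'=(-8−2·3)/(19/2)=-28/19
back: M2=-28/19
back: M1=3−1/4·-28/19=64/19
M: M0=0, M1=64/19, M2=-28/19, M3=0
seg 0: a=1, c=M0/2=0, d=(M1−M0)/(6·2)=16/57, b=Δ0−h0·(2M0+M1)/6=-178/57
seg 1: a=-3, c=M1/2=32/19, d=(M2−M1)/(6·2)=-23/57, b=Δ1−h1·(2M1+M2)/6=14/57
seg 2: a=1, c=M2/2=-14/19, d=(M3−M2)/(6·3)=14/171, b=Δ2−h2·(2M2+M3)/6=122/57
t_q=19/4 → seg 2, τ=3/4; S=1+122/57·τ+-14/19·τ²+14/171·τ³=1353/608

  seg 0: a=1 b=-178/57 c=0 d=16/57
  seg 1: a=-3 b=14/57 c=32/19 d=-23/57
  seg 2: a=1 b=122/57 c=-14/19 d=14/171
S(19/4) = 1353/608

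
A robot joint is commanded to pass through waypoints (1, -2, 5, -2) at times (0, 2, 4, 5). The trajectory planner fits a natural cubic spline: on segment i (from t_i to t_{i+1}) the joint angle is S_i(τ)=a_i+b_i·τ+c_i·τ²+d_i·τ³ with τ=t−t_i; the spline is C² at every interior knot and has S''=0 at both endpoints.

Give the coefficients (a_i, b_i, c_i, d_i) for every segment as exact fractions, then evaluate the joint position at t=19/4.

  seg 0: a=1 b=-42/11 c=0 d=51/88
  seg 1: a=-2 b=69/22 c=153/44 d=-145/88
  seg 2: a=5 b=-30/11 c=-141/22 d=47/22
S(19/4) = 353/1408

Δ: Δ0=-3/2, Δ1=7/2, Δ2=-7
row 1: diag=8, rhs=30; c'=1/4, d'=15/4
row 2: denom=6−2·1/4=11/2; d'=(-63−2·15/4)/(11/2)=-141/11
back: M2=-141/11
back: M1=15/4−1/4·-141/11=153/22
M: M0=0, M1=153/22, M2=-141/11, M3=0
seg 0: a=1, c=M0/2=0, d=(M1−M0)/(6·2)=51/88, b=Δ0−h0·(2M0+M1)/6=-42/11
seg 1: a=-2, c=M1/2=153/44, d=(M2−M1)/(6·2)=-145/88, b=Δ1−h1·(2M1+M2)/6=69/22
seg 2: a=5, c=M2/2=-141/22, d=(M3−M2)/(6·1)=47/22, b=Δ2−h2·(2M2+M3)/6=-30/11
t_q=19/4 → seg 2, τ=3/4; S=5+-30/11·τ+-141/22·τ²+47/22·τ³=353/1408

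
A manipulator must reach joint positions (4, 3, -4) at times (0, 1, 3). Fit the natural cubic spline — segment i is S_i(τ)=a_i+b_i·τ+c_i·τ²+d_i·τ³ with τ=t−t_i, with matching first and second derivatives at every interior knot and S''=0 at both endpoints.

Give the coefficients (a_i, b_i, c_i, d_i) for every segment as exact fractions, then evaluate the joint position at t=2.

  seg 0: a=4 b=-7/12 c=0 d=-5/12
  seg 1: a=3 b=-11/6 c=-5/4 d=5/24
S(2) = 1/8

Δ: Δ0=-1, Δ1=-7/2
row 1: diag=6, rhs=-15; c'=1/3, d'=-5/2
back: M1=-5/2
M: M0=0, M1=-5/2, M2=0
seg 0: a=4, c=M0/2=0, d=(M1−M0)/(6·1)=-5/12, b=Δ0−h0·(2M0+M1)/6=-7/12
seg 1: a=3, c=M1/2=-5/4, d=(M2−M1)/(6·2)=5/24, b=Δ1−h1·(2M1+M2)/6=-11/6
t_q=2 → seg 1, τ=1; S=3+-11/6·τ+-5/4·τ²+5/24·τ³=1/8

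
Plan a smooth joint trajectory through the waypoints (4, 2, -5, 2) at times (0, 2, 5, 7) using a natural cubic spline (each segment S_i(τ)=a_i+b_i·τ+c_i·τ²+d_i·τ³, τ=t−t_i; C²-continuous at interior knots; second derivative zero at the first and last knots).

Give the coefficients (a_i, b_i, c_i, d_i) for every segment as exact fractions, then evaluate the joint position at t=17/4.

Δ: Δ0=-1, Δ1=-7/3, Δ2=7/2
row 1: diag=10, rhs=-8; c'=3/10, d'=-4/5
row 2: denom=10−3·3/10=91/10; d'=(35−3·-4/5)/(91/10)=374/91
back: M2=374/91
back: M1=-4/5−3/10·374/91=-185/91
M: M0=0, M1=-185/91, M2=374/91, M3=0
seg 0: a=4, c=M0/2=0, d=(M1−M0)/(6·2)=-185/1092, b=Δ0−h0·(2M0+M1)/6=-88/273
seg 1: a=2, c=M1/2=-185/182, d=(M2−M1)/(6·3)=43/126, b=Δ1−h1·(2M1+M2)/6=-643/273
seg 2: a=-5, c=M2/2=187/91, d=(M3−M2)/(6·2)=-187/546, b=Δ2−h2·(2M2+M3)/6=415/546
t_q=17/4 → seg 1, τ=9/4; S=2+-643/273·τ+-185/182·τ²+43/126·τ³=-53093/11648

  seg 0: a=4 b=-88/273 c=0 d=-185/1092
  seg 1: a=2 b=-643/273 c=-185/182 d=43/126
  seg 2: a=-5 b=415/546 c=187/91 d=-187/546
S(17/4) = -53093/11648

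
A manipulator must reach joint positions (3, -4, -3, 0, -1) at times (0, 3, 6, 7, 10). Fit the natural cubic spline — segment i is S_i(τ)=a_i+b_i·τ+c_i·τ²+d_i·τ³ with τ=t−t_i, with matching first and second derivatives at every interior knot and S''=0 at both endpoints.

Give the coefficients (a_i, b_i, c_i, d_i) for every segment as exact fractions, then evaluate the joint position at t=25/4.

  seg 0: a=3 b=-313/114 c=0 d=47/1026
  seg 1: a=-4 b=-86/57 c=47/114 d=23/342
  seg 2: a=-3 b=317/114 c=58/57 d=-91/114
  seg 3: a=0 b=46/19 c=-157/114 d=157/1026
S(25/4) = -5481/2432

Δ: Δ0=-7/3, Δ1=1/3, Δ2=3, Δ3=-1/3
row 1: diag=12, rhs=16; c'=1/4, d'=4/3
row 2: denom=8−3·1/4=29/4; d'=(16−3·4/3)/(29/4)=48/29
row 3: denom=8−1·4/29=228/29; d'=(-20−1·48/29)/(228/29)=-157/57
back: M3=-157/57
back: M2=48/29−4/29·-157/57=116/57
back: M1=4/3−1/4·116/57=47/57
M: M0=0, M1=47/57, M2=116/57, M3=-157/57, M4=0
seg 0: a=3, c=M0/2=0, d=(M1−M0)/(6·3)=47/1026, b=Δ0−h0·(2M0+M1)/6=-313/114
seg 1: a=-4, c=M1/2=47/114, d=(M2−M1)/(6·3)=23/342, b=Δ1−h1·(2M1+M2)/6=-86/57
seg 2: a=-3, c=M2/2=58/57, d=(M3−M2)/(6·1)=-91/114, b=Δ2−h2·(2M2+M3)/6=317/114
seg 3: a=0, c=M3/2=-157/114, d=(M4−M3)/(6·3)=157/1026, b=Δ3−h3·(2M3+M4)/6=46/19
t_q=25/4 → seg 2, τ=1/4; S=-3+317/114·τ+58/57·τ²+-91/114·τ³=-5481/2432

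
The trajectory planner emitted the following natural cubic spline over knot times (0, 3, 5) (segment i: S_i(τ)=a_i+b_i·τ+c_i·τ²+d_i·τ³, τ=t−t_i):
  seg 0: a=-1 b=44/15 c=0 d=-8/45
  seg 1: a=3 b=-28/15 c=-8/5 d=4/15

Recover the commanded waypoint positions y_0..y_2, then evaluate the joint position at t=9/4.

y_0=-1 y_1=3 y_2=-5
S(9/4) = 143/40

y_0 = S_0(0) = a_0 = -1
y_1 = S_1(0) = a_1 = 3
y_2 = S_1(2) = -5
t_q=9/4 is in segment 0 (τ=9/4); S_0(τ)=143/40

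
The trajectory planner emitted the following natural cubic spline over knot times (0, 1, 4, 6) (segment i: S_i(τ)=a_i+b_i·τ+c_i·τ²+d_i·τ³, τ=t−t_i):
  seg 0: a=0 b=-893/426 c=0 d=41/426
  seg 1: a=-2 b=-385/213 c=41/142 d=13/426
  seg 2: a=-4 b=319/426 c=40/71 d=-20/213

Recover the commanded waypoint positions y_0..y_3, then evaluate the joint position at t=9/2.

y_0=0 y_1=-2 y_2=-4 y_3=-1
S(9/2) = -993/284

y_0 = S_0(0) = a_0 = 0
y_1 = S_1(0) = a_1 = -2
y_2 = S_2(0) = a_2 = -4
y_3 = S_2(2) = -1
t_q=9/2 is in segment 2 (τ=1/2); S_2(τ)=-993/284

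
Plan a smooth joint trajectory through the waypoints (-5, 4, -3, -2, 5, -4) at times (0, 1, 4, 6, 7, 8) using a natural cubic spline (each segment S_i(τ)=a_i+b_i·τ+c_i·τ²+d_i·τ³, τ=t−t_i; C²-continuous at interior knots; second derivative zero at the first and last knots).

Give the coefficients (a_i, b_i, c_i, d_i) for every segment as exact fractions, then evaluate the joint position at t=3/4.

  seg 0: a=-5 b=95483/9030 c=0 d=-14213/9030
  seg 1: a=4 b=26422/4515 c=-14213/3010 d=18001/27090
  seg 2: a=-3 b=-40981/9030 c=1894/1505 d=2846/4515
  seg 3: a=-2 b=10397/1290 c=7586/1505 d=-11017/1806
  seg 4: a=5 b=-722/4515 c=-39913/3010 d=39913/9030
S(3/4) = 62373/27520

Δ: Δ0=9, Δ1=-7/3, Δ2=1/2, Δ3=7, Δ4=-9
row 1: diag=8, rhs=-68; c'=3/8, d'=-17/2
row 2: denom=10−3·3/8=71/8; d'=(17−3·-17/2)/(71/8)=340/71
row 3: denom=6−2·16/71=394/71; d'=(39−2·340/71)/(394/71)=2089/394
row 4: denom=4−1·71/394=1505/394; d'=(-96−1·2089/394)/(1505/394)=-39913/1505
back: M4=-39913/1505
back: M3=2089/394−71/394·-39913/1505=15172/1505
back: M2=340/71−16/71·15172/1505=3788/1505
back: M1=-17/2−3/8·3788/1505=-14213/1505
M: M0=0, M1=-14213/1505, M2=3788/1505, M3=15172/1505, M4=-39913/1505, M5=0
seg 0: a=-5, c=M0/2=0, d=(M1−M0)/(6·1)=-14213/9030, b=Δ0−h0·(2M0+M1)/6=95483/9030
seg 1: a=4, c=M1/2=-14213/3010, d=(M2−M1)/(6·3)=18001/27090, b=Δ1−h1·(2M1+M2)/6=26422/4515
seg 2: a=-3, c=M2/2=1894/1505, d=(M3−M2)/(6·2)=2846/4515, b=Δ2−h2·(2M2+M3)/6=-40981/9030
seg 3: a=-2, c=M3/2=7586/1505, d=(M4−M3)/(6·1)=-11017/1806, b=Δ3−h3·(2M3+M4)/6=10397/1290
seg 4: a=5, c=M4/2=-39913/3010, d=(M5−M4)/(6·1)=39913/9030, b=Δ4−h4·(2M4+M5)/6=-722/4515
t_q=3/4 → seg 0, τ=3/4; S=-5+95483/9030·τ+0·τ²+-14213/9030·τ³=62373/27520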